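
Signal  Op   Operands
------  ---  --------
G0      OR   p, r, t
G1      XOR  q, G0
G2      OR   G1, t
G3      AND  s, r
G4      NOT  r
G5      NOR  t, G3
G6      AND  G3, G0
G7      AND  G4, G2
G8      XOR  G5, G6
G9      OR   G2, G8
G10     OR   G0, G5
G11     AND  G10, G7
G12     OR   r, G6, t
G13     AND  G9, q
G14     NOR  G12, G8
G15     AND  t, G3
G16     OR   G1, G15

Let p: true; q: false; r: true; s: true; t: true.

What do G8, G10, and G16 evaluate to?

G8 = true, G10 = true, G16 = true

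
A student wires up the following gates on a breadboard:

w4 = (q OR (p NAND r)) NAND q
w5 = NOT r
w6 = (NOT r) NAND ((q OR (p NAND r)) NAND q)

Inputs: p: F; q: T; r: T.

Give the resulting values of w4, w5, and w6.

w4 = F, w5 = F, w6 = T

w4 = (T OR (F NAND T)) NAND T = F
w5 = NOT T = F
w6 = (NOT T) NAND ((T OR (F NAND T)) NAND T) = T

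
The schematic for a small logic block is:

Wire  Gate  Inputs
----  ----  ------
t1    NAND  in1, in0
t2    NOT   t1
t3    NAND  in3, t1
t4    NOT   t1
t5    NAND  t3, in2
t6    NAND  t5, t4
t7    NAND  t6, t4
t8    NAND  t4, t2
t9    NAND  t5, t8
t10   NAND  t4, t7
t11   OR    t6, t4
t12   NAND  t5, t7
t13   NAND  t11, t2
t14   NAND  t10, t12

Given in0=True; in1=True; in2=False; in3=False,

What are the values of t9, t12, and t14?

t9 = True, t12 = False, t14 = True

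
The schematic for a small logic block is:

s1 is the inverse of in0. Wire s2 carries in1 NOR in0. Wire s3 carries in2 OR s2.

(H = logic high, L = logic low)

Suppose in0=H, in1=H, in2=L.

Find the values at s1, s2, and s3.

s1 = NOT in0 = NOT H = L
s2 = in1 NOR in0 = H NOR H = L
s3 = in2 OR s2 = L OR L = L

s1 = L, s2 = L, s3 = L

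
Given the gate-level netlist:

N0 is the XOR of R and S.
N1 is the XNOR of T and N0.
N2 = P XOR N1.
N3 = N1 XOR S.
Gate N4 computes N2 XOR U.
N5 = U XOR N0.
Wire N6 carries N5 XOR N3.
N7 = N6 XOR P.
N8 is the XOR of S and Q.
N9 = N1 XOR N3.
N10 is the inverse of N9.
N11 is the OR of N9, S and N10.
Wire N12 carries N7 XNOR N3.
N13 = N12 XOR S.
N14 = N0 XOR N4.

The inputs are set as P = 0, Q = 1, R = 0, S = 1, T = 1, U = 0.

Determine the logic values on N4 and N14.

N0 = R XOR S = 0 XOR 1 = 1
N1 = T XNOR N0 = 1 XNOR 1 = 1
N2 = P XOR N1 = 0 XOR 1 = 1
N4 = N2 XOR U = 1 XOR 0 = 1
N14 = N0 XOR N4 = 1 XOR 1 = 0

N4 = 1  N14 = 0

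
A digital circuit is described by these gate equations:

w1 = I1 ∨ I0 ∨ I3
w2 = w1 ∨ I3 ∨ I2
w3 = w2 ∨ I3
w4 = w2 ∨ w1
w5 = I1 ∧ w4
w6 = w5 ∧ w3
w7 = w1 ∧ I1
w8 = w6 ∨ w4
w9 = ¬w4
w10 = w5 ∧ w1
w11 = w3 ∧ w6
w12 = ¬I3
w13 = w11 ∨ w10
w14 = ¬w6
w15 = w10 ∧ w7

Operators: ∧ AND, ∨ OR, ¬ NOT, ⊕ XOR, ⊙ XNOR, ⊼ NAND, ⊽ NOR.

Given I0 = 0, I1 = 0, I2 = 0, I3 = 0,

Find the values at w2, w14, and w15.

w2 = 0, w14 = 1, w15 = 0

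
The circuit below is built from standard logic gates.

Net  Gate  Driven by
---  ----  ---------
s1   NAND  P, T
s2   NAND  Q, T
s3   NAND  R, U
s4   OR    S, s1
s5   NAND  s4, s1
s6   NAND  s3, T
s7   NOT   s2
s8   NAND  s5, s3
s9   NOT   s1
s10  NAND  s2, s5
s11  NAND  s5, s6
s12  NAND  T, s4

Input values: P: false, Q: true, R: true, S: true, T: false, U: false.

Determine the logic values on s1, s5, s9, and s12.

s1 = P NAND T = false NAND false = true
s4 = S OR s1 = true OR true = true
s5 = s4 NAND s1 = true NAND true = false
s9 = NOT s1 = NOT true = false
s12 = T NAND s4 = false NAND true = true

s1 = true; s5 = false; s9 = false; s12 = true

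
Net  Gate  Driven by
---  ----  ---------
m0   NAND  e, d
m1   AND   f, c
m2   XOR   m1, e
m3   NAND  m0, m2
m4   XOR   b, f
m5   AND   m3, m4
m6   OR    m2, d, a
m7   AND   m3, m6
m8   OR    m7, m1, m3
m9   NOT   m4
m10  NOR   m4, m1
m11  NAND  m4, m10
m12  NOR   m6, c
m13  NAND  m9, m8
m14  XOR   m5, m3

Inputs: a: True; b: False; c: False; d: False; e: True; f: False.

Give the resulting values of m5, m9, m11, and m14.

m0 = e NAND d = True NAND False = True
m1 = f AND c = False AND False = False
m2 = m1 XOR e = False XOR True = True
m3 = m0 NAND m2 = True NAND True = False
m4 = b XOR f = False XOR False = False
m5 = m3 AND m4 = False AND False = False
m9 = NOT m4 = NOT False = True
m10 = m4 NOR m1 = False NOR False = True
m11 = m4 NAND m10 = False NAND True = True
m14 = m5 XOR m3 = False XOR False = False

m5 = False; m9 = True; m11 = True; m14 = False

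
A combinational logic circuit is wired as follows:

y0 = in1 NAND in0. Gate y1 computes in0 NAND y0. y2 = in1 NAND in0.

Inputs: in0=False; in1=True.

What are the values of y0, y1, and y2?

y0 = in1 NAND in0 = True NAND False = True
y1 = in0 NAND y0 = False NAND True = True
y2 = in1 NAND in0 = True NAND False = True

y0 = True  y1 = True  y2 = True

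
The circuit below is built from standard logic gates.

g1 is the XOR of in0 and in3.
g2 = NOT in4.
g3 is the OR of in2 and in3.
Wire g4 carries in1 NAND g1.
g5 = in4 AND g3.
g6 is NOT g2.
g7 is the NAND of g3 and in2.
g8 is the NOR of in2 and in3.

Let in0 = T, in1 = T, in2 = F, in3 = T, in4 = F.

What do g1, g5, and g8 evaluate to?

g1 = F  g5 = F  g8 = F

g1 = in0 XOR in3 = T XOR T = F
g3 = in2 OR in3 = F OR T = T
g5 = in4 AND g3 = F AND T = F
g8 = in2 NOR in3 = F NOR T = F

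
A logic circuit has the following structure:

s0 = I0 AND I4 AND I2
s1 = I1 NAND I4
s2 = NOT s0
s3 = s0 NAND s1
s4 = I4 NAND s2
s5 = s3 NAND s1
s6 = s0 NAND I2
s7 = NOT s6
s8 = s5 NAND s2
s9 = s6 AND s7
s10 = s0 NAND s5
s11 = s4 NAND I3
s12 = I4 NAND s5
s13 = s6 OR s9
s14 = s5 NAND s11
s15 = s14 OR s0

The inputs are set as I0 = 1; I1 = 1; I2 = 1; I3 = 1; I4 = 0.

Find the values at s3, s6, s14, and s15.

s3 = 1  s6 = 1  s14 = 1  s15 = 1

s0 = I0 AND I4 AND I2 = 1 AND 0 AND 1 = 0
s1 = I1 NAND I4 = 1 NAND 0 = 1
s2 = NOT s0 = NOT 0 = 1
s3 = s0 NAND s1 = 0 NAND 1 = 1
s4 = I4 NAND s2 = 0 NAND 1 = 1
s5 = s3 NAND s1 = 1 NAND 1 = 0
s6 = s0 NAND I2 = 0 NAND 1 = 1
s11 = s4 NAND I3 = 1 NAND 1 = 0
s14 = s5 NAND s11 = 0 NAND 0 = 1
s15 = s14 OR s0 = 1 OR 0 = 1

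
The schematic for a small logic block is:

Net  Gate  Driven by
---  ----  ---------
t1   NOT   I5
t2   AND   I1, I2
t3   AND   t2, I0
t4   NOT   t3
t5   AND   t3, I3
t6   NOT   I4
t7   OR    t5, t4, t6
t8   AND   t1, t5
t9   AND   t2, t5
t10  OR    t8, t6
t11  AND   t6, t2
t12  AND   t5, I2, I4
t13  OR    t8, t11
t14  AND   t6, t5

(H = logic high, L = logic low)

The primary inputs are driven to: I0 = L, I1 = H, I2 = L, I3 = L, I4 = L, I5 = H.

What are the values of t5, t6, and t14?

t2 = I1 AND I2 = H AND L = L
t3 = t2 AND I0 = L AND L = L
t5 = t3 AND I3 = L AND L = L
t6 = NOT I4 = NOT L = H
t14 = t6 AND t5 = H AND L = L

t5 = L; t6 = H; t14 = L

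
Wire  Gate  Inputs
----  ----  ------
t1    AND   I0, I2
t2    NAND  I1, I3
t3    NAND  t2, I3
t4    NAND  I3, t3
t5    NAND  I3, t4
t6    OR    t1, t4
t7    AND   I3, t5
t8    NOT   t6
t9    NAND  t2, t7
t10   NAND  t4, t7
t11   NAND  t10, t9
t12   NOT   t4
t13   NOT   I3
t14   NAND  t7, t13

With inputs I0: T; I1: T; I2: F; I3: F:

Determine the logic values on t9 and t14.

t9 = T, t14 = T

t2 = I1 NAND I3 = T NAND F = T
t3 = t2 NAND I3 = T NAND F = T
t4 = I3 NAND t3 = F NAND T = T
t5 = I3 NAND t4 = F NAND T = T
t7 = I3 AND t5 = F AND T = F
t9 = t2 NAND t7 = T NAND F = T
t13 = NOT I3 = NOT F = T
t14 = t7 NAND t13 = F NAND T = T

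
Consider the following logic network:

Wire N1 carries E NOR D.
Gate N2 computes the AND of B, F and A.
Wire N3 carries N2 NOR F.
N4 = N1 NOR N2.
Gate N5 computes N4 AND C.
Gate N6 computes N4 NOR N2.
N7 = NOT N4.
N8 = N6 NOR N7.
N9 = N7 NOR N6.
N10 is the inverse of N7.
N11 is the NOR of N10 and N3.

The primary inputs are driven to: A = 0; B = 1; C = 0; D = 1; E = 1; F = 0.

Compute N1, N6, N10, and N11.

N1 = 0; N6 = 0; N10 = 1; N11 = 0

N1 = E NOR D = 1 NOR 1 = 0
N2 = B AND F AND A = 1 AND 0 AND 0 = 0
N3 = N2 NOR F = 0 NOR 0 = 1
N4 = N1 NOR N2 = 0 NOR 0 = 1
N6 = N4 NOR N2 = 1 NOR 0 = 0
N7 = NOT N4 = NOT 1 = 0
N10 = NOT N7 = NOT 0 = 1
N11 = N10 NOR N3 = 1 NOR 1 = 0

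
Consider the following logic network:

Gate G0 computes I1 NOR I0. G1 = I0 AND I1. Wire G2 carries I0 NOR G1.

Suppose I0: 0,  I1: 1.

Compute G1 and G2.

G1 = 0  G2 = 1

G1 = I0 AND I1 = 0 AND 1 = 0
G2 = I0 NOR G1 = 0 NOR 0 = 1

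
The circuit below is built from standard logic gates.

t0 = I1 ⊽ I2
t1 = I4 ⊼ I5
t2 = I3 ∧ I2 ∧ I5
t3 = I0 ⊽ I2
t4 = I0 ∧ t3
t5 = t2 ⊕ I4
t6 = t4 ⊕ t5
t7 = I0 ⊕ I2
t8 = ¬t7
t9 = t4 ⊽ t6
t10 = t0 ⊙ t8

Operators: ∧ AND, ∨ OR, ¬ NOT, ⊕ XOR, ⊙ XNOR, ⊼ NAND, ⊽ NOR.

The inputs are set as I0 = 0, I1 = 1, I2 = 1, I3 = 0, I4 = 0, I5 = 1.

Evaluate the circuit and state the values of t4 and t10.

t0 = I1 NOR I2 = 1 NOR 1 = 0
t3 = I0 NOR I2 = 0 NOR 1 = 0
t4 = I0 AND t3 = 0 AND 0 = 0
t7 = I0 XOR I2 = 0 XOR 1 = 1
t8 = NOT t7 = NOT 1 = 0
t10 = t0 XNOR t8 = 0 XNOR 0 = 1

t4 = 0; t10 = 1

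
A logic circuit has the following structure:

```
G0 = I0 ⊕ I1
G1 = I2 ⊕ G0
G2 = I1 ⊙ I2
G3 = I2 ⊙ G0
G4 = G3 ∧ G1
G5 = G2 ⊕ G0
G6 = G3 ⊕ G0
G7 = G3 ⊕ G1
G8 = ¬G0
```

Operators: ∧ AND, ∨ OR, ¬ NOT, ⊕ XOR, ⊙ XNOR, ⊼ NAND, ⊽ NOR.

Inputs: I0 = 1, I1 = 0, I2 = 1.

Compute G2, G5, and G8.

G2 = 0; G5 = 1; G8 = 0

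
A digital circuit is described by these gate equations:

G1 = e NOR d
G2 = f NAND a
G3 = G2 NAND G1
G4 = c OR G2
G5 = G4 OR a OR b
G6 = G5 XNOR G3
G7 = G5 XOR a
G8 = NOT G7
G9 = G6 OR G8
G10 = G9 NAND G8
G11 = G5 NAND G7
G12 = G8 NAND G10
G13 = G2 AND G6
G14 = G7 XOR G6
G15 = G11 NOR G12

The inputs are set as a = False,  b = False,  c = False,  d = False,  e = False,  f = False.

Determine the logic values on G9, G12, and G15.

G1 = e NOR d = False NOR False = True
G2 = f NAND a = False NAND False = True
G3 = G2 NAND G1 = True NAND True = False
G4 = c OR G2 = False OR True = True
G5 = G4 OR a OR b = True OR False OR False = True
G6 = G5 XNOR G3 = True XNOR False = False
G7 = G5 XOR a = True XOR False = True
G8 = NOT G7 = NOT True = False
G9 = G6 OR G8 = False OR False = False
G10 = G9 NAND G8 = False NAND False = True
G11 = G5 NAND G7 = True NAND True = False
G12 = G8 NAND G10 = False NAND True = True
G15 = G11 NOR G12 = False NOR True = False

G9 = False; G12 = True; G15 = False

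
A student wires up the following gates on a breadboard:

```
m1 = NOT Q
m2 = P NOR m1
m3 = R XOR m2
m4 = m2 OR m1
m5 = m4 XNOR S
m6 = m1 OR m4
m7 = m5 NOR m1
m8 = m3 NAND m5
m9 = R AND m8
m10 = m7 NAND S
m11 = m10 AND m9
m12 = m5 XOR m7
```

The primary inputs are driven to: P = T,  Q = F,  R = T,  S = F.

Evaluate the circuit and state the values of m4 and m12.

m1 = NOT Q = NOT F = T
m2 = P NOR m1 = T NOR T = F
m4 = m2 OR m1 = F OR T = T
m5 = m4 XNOR S = T XNOR F = F
m7 = m5 NOR m1 = F NOR T = F
m12 = m5 XOR m7 = F XOR F = F

m4 = T, m12 = F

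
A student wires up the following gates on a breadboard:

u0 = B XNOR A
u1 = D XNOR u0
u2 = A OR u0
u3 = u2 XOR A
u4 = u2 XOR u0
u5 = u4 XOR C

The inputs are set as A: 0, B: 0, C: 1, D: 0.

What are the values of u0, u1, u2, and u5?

u0 = 1  u1 = 0  u2 = 1  u5 = 1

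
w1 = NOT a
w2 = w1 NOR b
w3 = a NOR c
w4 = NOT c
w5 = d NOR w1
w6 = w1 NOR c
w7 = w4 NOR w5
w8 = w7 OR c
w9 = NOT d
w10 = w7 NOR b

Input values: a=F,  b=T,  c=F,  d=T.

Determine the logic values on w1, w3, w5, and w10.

w1 = NOT a = NOT F = T
w3 = a NOR c = F NOR F = T
w4 = NOT c = NOT F = T
w5 = d NOR w1 = T NOR T = F
w7 = w4 NOR w5 = T NOR F = F
w10 = w7 NOR b = F NOR T = F

w1 = T  w3 = T  w5 = F  w10 = F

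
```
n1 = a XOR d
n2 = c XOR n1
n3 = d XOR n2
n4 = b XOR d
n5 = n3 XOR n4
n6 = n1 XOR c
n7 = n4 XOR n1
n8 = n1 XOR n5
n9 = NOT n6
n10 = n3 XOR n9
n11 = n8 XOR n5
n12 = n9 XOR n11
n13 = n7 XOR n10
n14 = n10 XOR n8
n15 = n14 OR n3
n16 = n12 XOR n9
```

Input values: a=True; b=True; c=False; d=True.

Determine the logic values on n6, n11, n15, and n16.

n1 = a XOR d = True XOR True = False
n2 = c XOR n1 = False XOR False = False
n3 = d XOR n2 = True XOR False = True
n4 = b XOR d = True XOR True = False
n5 = n3 XOR n4 = True XOR False = True
n6 = n1 XOR c = False XOR False = False
n8 = n1 XOR n5 = False XOR True = True
n9 = NOT n6 = NOT False = True
n10 = n3 XOR n9 = True XOR True = False
n11 = n8 XOR n5 = True XOR True = False
n12 = n9 XOR n11 = True XOR False = True
n14 = n10 XOR n8 = False XOR True = True
n15 = n14 OR n3 = True OR True = True
n16 = n12 XOR n9 = True XOR True = False

n6 = False, n11 = False, n15 = True, n16 = False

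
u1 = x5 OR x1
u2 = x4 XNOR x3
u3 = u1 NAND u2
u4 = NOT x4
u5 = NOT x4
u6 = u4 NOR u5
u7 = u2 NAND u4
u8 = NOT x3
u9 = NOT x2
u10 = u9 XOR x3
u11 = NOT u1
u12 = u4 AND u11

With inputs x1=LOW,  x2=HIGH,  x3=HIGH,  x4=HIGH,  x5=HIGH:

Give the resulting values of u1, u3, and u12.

u1 = HIGH, u3 = LOW, u12 = LOW

u1 = x5 OR x1 = HIGH OR LOW = HIGH
u2 = x4 XNOR x3 = HIGH XNOR HIGH = HIGH
u3 = u1 NAND u2 = HIGH NAND HIGH = LOW
u4 = NOT x4 = NOT HIGH = LOW
u11 = NOT u1 = NOT HIGH = LOW
u12 = u4 AND u11 = LOW AND LOW = LOW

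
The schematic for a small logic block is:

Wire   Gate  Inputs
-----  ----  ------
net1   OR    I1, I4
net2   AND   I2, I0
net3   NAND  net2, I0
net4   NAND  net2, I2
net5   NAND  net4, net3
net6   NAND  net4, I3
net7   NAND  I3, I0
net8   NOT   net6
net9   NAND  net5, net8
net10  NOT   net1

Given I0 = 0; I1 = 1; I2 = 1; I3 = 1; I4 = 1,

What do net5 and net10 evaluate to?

net1 = I1 OR I4 = 1 OR 1 = 1
net2 = I2 AND I0 = 1 AND 0 = 0
net3 = net2 NAND I0 = 0 NAND 0 = 1
net4 = net2 NAND I2 = 0 NAND 1 = 1
net5 = net4 NAND net3 = 1 NAND 1 = 0
net10 = NOT net1 = NOT 1 = 0

net5 = 0  net10 = 0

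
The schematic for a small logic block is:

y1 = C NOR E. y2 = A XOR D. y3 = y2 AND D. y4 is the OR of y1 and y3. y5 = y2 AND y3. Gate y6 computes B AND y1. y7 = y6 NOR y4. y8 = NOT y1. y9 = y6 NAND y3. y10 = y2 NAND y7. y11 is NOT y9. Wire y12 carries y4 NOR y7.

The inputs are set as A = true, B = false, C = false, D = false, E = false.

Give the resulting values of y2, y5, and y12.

y2 = true; y5 = false; y12 = false

y1 = C NOR E = false NOR false = true
y2 = A XOR D = true XOR false = true
y3 = y2 AND D = true AND false = false
y4 = y1 OR y3 = true OR false = true
y5 = y2 AND y3 = true AND false = false
y6 = B AND y1 = false AND true = false
y7 = y6 NOR y4 = false NOR true = false
y12 = y4 NOR y7 = true NOR false = false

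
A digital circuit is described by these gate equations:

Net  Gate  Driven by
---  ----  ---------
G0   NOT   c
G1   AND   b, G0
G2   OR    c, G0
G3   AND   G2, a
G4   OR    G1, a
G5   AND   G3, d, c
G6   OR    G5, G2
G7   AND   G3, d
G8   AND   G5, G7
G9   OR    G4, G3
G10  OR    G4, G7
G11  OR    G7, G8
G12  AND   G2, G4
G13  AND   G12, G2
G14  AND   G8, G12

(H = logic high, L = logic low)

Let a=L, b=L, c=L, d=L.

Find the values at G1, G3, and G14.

G1 = L, G3 = L, G14 = L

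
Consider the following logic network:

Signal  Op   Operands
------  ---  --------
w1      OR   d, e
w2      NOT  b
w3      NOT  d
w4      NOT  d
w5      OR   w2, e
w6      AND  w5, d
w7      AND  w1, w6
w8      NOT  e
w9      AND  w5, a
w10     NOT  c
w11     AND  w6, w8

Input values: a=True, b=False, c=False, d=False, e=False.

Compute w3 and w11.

w2 = NOT b = NOT False = True
w3 = NOT d = NOT False = True
w5 = w2 OR e = True OR False = True
w6 = w5 AND d = True AND False = False
w8 = NOT e = NOT False = True
w11 = w6 AND w8 = False AND True = False

w3 = True, w11 = False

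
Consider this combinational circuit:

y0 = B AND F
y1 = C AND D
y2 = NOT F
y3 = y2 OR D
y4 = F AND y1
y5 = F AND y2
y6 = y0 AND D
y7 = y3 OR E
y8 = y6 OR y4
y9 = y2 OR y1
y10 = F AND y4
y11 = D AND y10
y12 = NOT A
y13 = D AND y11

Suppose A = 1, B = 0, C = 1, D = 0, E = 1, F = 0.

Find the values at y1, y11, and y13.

y1 = 0, y11 = 0, y13 = 0

y1 = C AND D = 1 AND 0 = 0
y4 = F AND y1 = 0 AND 0 = 0
y10 = F AND y4 = 0 AND 0 = 0
y11 = D AND y10 = 0 AND 0 = 0
y13 = D AND y11 = 0 AND 0 = 0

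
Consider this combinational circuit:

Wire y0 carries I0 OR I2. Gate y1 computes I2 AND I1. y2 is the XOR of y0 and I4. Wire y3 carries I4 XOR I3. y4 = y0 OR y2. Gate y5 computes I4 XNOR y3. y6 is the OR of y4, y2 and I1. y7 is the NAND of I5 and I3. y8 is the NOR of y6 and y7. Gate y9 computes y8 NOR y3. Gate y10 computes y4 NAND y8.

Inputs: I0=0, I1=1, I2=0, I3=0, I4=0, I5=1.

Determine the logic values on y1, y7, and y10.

y1 = 0  y7 = 1  y10 = 1

y0 = I0 OR I2 = 0 OR 0 = 0
y1 = I2 AND I1 = 0 AND 1 = 0
y2 = y0 XOR I4 = 0 XOR 0 = 0
y4 = y0 OR y2 = 0 OR 0 = 0
y6 = y4 OR y2 OR I1 = 0 OR 0 OR 1 = 1
y7 = I5 NAND I3 = 1 NAND 0 = 1
y8 = y6 NOR y7 = 1 NOR 1 = 0
y10 = y4 NAND y8 = 0 NAND 0 = 1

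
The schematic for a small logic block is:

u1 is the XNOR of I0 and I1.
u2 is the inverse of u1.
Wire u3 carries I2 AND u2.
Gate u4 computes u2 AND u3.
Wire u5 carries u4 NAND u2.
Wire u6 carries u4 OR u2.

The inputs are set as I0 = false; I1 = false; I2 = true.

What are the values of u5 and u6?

u5 = true, u6 = false

u1 = I0 XNOR I1 = false XNOR false = true
u2 = NOT u1 = NOT true = false
u3 = I2 AND u2 = true AND false = false
u4 = u2 AND u3 = false AND false = false
u5 = u4 NAND u2 = false NAND false = true
u6 = u4 OR u2 = false OR false = false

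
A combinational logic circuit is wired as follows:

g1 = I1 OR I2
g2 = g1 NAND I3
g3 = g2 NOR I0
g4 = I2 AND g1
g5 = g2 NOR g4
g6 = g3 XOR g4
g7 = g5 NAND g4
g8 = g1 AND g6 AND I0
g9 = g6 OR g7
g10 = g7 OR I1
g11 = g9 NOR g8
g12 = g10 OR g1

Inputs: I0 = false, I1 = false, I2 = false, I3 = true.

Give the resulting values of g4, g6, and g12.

g4 = false, g6 = false, g12 = true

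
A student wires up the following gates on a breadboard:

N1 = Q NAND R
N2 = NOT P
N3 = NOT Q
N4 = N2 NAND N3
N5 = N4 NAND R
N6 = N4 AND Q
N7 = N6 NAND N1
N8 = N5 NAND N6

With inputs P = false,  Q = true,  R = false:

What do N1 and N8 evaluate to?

N1 = true; N8 = false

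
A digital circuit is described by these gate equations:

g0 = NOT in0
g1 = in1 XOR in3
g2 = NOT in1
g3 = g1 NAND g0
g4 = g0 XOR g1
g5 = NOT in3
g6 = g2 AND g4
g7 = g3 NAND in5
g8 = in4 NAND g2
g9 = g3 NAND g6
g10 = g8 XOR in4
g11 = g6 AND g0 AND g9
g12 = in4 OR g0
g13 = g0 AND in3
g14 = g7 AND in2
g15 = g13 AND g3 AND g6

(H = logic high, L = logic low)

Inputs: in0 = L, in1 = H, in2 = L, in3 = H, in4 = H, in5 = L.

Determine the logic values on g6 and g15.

g6 = L, g15 = L

g0 = NOT in0 = NOT L = H
g1 = in1 XOR in3 = H XOR H = L
g2 = NOT in1 = NOT H = L
g3 = g1 NAND g0 = L NAND H = H
g4 = g0 XOR g1 = H XOR L = H
g6 = g2 AND g4 = L AND H = L
g13 = g0 AND in3 = H AND H = H
g15 = g13 AND g3 AND g6 = H AND H AND L = L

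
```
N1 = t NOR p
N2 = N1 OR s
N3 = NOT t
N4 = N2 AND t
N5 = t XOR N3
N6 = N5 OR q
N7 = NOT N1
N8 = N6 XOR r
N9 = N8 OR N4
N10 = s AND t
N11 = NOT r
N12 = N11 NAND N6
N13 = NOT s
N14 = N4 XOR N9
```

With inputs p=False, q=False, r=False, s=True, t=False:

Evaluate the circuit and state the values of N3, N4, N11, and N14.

N3 = True  N4 = False  N11 = True  N14 = True

N1 = t NOR p = False NOR False = True
N2 = N1 OR s = True OR True = True
N3 = NOT t = NOT False = True
N4 = N2 AND t = True AND False = False
N5 = t XOR N3 = False XOR True = True
N6 = N5 OR q = True OR False = True
N8 = N6 XOR r = True XOR False = True
N9 = N8 OR N4 = True OR False = True
N11 = NOT r = NOT False = True
N14 = N4 XOR N9 = False XOR True = True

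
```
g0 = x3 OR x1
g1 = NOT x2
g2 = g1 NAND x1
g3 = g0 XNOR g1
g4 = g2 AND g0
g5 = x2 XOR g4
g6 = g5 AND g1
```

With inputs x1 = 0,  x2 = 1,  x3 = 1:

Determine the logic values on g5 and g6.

g5 = 0; g6 = 0

g0 = x3 OR x1 = 1 OR 0 = 1
g1 = NOT x2 = NOT 1 = 0
g2 = g1 NAND x1 = 0 NAND 0 = 1
g4 = g2 AND g0 = 1 AND 1 = 1
g5 = x2 XOR g4 = 1 XOR 1 = 0
g6 = g5 AND g1 = 0 AND 0 = 0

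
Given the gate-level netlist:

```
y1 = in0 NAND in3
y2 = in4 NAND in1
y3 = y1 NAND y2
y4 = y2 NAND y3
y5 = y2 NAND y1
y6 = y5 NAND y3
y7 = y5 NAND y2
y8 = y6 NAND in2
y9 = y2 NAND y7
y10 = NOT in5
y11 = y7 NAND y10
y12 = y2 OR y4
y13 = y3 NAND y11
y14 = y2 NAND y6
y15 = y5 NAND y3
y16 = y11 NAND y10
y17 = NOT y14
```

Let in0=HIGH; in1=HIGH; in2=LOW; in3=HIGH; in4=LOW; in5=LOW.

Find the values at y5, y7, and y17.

y1 = in0 NAND in3 = HIGH NAND HIGH = LOW
y2 = in4 NAND in1 = LOW NAND HIGH = HIGH
y3 = y1 NAND y2 = LOW NAND HIGH = HIGH
y5 = y2 NAND y1 = HIGH NAND LOW = HIGH
y6 = y5 NAND y3 = HIGH NAND HIGH = LOW
y7 = y5 NAND y2 = HIGH NAND HIGH = LOW
y14 = y2 NAND y6 = HIGH NAND LOW = HIGH
y17 = NOT y14 = NOT HIGH = LOW

y5 = HIGH, y7 = LOW, y17 = LOW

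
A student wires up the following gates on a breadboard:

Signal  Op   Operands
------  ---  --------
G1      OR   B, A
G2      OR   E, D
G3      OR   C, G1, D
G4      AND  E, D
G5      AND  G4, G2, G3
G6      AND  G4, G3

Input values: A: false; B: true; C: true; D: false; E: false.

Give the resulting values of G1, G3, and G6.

G1 = true  G3 = true  G6 = false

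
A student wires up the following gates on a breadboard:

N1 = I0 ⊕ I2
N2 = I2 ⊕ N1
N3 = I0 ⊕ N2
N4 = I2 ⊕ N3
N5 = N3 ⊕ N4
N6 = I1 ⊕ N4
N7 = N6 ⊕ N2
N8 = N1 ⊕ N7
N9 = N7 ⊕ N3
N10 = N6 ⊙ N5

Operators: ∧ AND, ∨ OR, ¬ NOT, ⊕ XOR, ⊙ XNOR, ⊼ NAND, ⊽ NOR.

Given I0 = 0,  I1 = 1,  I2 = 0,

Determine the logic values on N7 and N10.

N7 = 1; N10 = 0

N1 = I0 XOR I2 = 0 XOR 0 = 0
N2 = I2 XOR N1 = 0 XOR 0 = 0
N3 = I0 XOR N2 = 0 XOR 0 = 0
N4 = I2 XOR N3 = 0 XOR 0 = 0
N5 = N3 XOR N4 = 0 XOR 0 = 0
N6 = I1 XOR N4 = 1 XOR 0 = 1
N7 = N6 XOR N2 = 1 XOR 0 = 1
N10 = N6 XNOR N5 = 1 XNOR 0 = 0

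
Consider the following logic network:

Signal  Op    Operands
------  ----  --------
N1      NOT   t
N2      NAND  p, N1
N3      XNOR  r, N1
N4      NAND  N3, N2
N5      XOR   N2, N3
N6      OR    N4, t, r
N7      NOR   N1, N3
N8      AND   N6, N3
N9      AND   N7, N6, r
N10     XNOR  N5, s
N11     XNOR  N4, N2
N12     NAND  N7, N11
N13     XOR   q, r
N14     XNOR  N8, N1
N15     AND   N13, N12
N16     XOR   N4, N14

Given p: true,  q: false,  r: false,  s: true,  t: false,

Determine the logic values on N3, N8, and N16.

N1 = NOT t = NOT false = true
N2 = p NAND N1 = true NAND true = false
N3 = r XNOR N1 = false XNOR true = false
N4 = N3 NAND N2 = false NAND false = true
N6 = N4 OR t OR r = true OR false OR false = true
N8 = N6 AND N3 = true AND false = false
N14 = N8 XNOR N1 = false XNOR true = false
N16 = N4 XOR N14 = true XOR false = true

N3 = false  N8 = false  N16 = true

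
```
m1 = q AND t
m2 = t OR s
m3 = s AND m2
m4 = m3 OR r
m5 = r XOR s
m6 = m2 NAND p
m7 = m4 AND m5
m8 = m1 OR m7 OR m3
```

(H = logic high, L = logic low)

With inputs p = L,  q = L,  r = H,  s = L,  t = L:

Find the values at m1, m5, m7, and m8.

m1 = L, m5 = H, m7 = H, m8 = H

m1 = q AND t = L AND L = L
m2 = t OR s = L OR L = L
m3 = s AND m2 = L AND L = L
m4 = m3 OR r = L OR H = H
m5 = r XOR s = H XOR L = H
m7 = m4 AND m5 = H AND H = H
m8 = m1 OR m7 OR m3 = L OR H OR L = H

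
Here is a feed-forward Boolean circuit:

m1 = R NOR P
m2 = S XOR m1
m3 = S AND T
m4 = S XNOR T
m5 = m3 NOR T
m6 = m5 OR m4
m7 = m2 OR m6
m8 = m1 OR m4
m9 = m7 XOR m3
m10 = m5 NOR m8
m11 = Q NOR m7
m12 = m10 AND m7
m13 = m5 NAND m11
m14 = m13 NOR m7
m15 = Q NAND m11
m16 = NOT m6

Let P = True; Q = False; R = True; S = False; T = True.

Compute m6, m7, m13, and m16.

m6 = False, m7 = False, m13 = True, m16 = True

m1 = R NOR P = True NOR True = False
m2 = S XOR m1 = False XOR False = False
m3 = S AND T = False AND True = False
m4 = S XNOR T = False XNOR True = False
m5 = m3 NOR T = False NOR True = False
m6 = m5 OR m4 = False OR False = False
m7 = m2 OR m6 = False OR False = False
m11 = Q NOR m7 = False NOR False = True
m13 = m5 NAND m11 = False NAND True = True
m16 = NOT m6 = NOT False = True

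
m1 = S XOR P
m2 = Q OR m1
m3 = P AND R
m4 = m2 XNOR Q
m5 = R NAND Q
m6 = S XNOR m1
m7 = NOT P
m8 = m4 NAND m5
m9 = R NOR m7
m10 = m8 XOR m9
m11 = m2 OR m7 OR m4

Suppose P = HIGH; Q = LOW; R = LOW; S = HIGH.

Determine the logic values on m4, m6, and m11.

m1 = S XOR P = HIGH XOR HIGH = LOW
m2 = Q OR m1 = LOW OR LOW = LOW
m4 = m2 XNOR Q = LOW XNOR LOW = HIGH
m6 = S XNOR m1 = HIGH XNOR LOW = LOW
m7 = NOT P = NOT HIGH = LOW
m11 = m2 OR m7 OR m4 = LOW OR LOW OR HIGH = HIGH

m4 = HIGH  m6 = LOW  m11 = HIGH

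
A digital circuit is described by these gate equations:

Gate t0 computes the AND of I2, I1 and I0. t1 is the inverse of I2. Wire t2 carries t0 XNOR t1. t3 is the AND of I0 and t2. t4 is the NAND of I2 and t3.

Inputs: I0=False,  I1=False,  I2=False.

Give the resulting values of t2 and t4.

t0 = I2 AND I1 AND I0 = False AND False AND False = False
t1 = NOT I2 = NOT False = True
t2 = t0 XNOR t1 = False XNOR True = False
t3 = I0 AND t2 = False AND False = False
t4 = I2 NAND t3 = False NAND False = True

t2 = False; t4 = True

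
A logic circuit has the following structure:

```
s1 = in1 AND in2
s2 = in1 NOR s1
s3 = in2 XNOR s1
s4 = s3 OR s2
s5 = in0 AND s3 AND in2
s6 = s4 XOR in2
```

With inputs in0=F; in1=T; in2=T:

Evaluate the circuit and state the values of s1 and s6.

s1 = T, s6 = F

s1 = in1 AND in2 = T AND T = T
s2 = in1 NOR s1 = T NOR T = F
s3 = in2 XNOR s1 = T XNOR T = T
s4 = s3 OR s2 = T OR F = T
s6 = s4 XOR in2 = T XOR T = F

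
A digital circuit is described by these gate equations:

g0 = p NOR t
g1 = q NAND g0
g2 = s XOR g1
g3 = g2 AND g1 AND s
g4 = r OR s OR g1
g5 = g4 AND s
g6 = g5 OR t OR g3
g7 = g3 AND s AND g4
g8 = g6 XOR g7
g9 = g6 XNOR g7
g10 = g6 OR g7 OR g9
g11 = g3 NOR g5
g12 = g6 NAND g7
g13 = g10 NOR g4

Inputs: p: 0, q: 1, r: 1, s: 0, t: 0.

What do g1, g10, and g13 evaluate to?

g1 = 0, g10 = 1, g13 = 0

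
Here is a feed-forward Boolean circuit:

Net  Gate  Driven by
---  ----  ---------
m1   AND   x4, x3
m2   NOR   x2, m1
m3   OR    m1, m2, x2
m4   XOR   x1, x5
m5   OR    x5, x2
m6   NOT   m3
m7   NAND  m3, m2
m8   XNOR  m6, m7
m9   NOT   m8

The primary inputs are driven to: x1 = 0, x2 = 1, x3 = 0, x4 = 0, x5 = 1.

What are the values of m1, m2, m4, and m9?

m1 = x4 AND x3 = 0 AND 0 = 0
m2 = x2 NOR m1 = 1 NOR 0 = 0
m3 = m1 OR m2 OR x2 = 0 OR 0 OR 1 = 1
m4 = x1 XOR x5 = 0 XOR 1 = 1
m6 = NOT m3 = NOT 1 = 0
m7 = m3 NAND m2 = 1 NAND 0 = 1
m8 = m6 XNOR m7 = 0 XNOR 1 = 0
m9 = NOT m8 = NOT 0 = 1

m1 = 0, m2 = 0, m4 = 1, m9 = 1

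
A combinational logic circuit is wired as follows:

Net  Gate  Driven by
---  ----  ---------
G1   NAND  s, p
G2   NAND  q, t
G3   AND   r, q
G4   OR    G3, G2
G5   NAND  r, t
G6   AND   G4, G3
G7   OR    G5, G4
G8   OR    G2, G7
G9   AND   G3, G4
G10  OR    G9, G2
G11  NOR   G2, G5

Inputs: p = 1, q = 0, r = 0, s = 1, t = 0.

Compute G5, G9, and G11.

G2 = q NAND t = 0 NAND 0 = 1
G3 = r AND q = 0 AND 0 = 0
G4 = G3 OR G2 = 0 OR 1 = 1
G5 = r NAND t = 0 NAND 0 = 1
G9 = G3 AND G4 = 0 AND 1 = 0
G11 = G2 NOR G5 = 1 NOR 1 = 0

G5 = 1, G9 = 0, G11 = 0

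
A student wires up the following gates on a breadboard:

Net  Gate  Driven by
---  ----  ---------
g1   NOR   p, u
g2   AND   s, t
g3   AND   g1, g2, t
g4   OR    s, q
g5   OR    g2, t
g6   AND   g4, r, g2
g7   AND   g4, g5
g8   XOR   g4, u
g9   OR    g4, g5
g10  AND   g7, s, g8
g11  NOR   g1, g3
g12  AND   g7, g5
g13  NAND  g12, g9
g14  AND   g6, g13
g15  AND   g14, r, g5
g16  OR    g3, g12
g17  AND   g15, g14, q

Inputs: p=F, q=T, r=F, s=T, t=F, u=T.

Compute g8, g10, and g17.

g8 = F  g10 = F  g17 = F

g2 = s AND t = T AND F = F
g4 = s OR q = T OR T = T
g5 = g2 OR t = F OR F = F
g6 = g4 AND r AND g2 = T AND F AND F = F
g7 = g4 AND g5 = T AND F = F
g8 = g4 XOR u = T XOR T = F
g9 = g4 OR g5 = T OR F = T
g10 = g7 AND s AND g8 = F AND T AND F = F
g12 = g7 AND g5 = F AND F = F
g13 = g12 NAND g9 = F NAND T = T
g14 = g6 AND g13 = F AND T = F
g15 = g14 AND r AND g5 = F AND F AND F = F
g17 = g15 AND g14 AND q = F AND F AND T = F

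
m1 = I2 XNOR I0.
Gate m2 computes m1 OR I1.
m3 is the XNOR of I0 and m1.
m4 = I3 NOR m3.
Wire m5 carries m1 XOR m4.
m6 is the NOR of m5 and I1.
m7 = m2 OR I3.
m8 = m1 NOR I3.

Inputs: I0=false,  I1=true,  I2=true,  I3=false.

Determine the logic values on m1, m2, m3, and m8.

m1 = false, m2 = true, m3 = true, m8 = true

m1 = I2 XNOR I0 = true XNOR false = false
m2 = m1 OR I1 = false OR true = true
m3 = I0 XNOR m1 = false XNOR false = true
m8 = m1 NOR I3 = false NOR false = true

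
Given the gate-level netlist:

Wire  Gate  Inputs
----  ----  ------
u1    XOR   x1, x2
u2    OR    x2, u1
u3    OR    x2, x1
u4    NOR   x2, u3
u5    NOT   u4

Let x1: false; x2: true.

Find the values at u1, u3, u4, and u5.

u1 = x1 XOR x2 = false XOR true = true
u3 = x2 OR x1 = true OR false = true
u4 = x2 NOR u3 = true NOR true = false
u5 = NOT u4 = NOT false = true

u1 = true; u3 = true; u4 = false; u5 = true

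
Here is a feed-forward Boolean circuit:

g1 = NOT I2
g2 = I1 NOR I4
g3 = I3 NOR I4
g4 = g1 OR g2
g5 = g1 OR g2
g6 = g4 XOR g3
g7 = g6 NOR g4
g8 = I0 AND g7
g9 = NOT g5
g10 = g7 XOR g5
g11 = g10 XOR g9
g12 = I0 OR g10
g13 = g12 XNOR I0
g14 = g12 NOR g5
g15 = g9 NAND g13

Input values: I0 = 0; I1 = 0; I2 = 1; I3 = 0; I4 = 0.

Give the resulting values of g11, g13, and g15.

g11 = 1; g13 = 0; g15 = 1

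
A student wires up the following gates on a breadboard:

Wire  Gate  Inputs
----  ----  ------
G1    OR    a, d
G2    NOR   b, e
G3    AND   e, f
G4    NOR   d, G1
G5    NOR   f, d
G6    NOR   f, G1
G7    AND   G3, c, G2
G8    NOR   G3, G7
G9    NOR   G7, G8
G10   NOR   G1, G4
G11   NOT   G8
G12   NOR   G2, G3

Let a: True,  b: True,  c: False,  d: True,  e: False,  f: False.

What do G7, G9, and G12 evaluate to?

G7 = False, G9 = False, G12 = True

G2 = b NOR e = True NOR False = False
G3 = e AND f = False AND False = False
G7 = G3 AND c AND G2 = False AND False AND False = False
G8 = G3 NOR G7 = False NOR False = True
G9 = G7 NOR G8 = False NOR True = False
G12 = G2 NOR G3 = False NOR False = True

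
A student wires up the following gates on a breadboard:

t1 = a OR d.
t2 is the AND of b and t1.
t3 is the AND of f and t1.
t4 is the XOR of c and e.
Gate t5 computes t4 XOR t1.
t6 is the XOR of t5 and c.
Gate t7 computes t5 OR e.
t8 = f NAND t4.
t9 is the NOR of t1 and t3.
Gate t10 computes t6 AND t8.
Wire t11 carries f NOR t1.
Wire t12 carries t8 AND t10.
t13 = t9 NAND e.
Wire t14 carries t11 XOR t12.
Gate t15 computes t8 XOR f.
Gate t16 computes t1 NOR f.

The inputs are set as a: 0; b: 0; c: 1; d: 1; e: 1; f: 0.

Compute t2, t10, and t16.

t2 = 0; t10 = 0; t16 = 0

t1 = a OR d = 0 OR 1 = 1
t2 = b AND t1 = 0 AND 1 = 0
t4 = c XOR e = 1 XOR 1 = 0
t5 = t4 XOR t1 = 0 XOR 1 = 1
t6 = t5 XOR c = 1 XOR 1 = 0
t8 = f NAND t4 = 0 NAND 0 = 1
t10 = t6 AND t8 = 0 AND 1 = 0
t16 = t1 NOR f = 1 NOR 0 = 0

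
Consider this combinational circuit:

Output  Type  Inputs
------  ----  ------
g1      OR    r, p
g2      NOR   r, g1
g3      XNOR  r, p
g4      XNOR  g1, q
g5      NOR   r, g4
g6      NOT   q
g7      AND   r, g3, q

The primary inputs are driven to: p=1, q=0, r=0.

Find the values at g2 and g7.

g1 = r OR p = 0 OR 1 = 1
g2 = r NOR g1 = 0 NOR 1 = 0
g3 = r XNOR p = 0 XNOR 1 = 0
g7 = r AND g3 AND q = 0 AND 0 AND 0 = 0

g2 = 0; g7 = 0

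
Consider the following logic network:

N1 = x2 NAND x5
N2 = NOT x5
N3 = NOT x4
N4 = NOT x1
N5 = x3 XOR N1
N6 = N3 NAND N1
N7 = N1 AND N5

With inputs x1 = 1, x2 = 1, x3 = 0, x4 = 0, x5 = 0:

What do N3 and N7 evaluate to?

N3 = 1, N7 = 1

N1 = x2 NAND x5 = 1 NAND 0 = 1
N3 = NOT x4 = NOT 0 = 1
N5 = x3 XOR N1 = 0 XOR 1 = 1
N7 = N1 AND N5 = 1 AND 1 = 1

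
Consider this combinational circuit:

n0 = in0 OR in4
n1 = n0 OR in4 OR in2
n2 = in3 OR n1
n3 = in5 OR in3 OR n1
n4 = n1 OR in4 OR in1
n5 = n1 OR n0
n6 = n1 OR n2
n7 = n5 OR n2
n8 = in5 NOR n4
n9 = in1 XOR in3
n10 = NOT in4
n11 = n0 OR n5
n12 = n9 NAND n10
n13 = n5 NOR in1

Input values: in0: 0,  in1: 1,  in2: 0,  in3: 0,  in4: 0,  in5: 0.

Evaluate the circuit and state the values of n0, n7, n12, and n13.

n0 = in0 OR in4 = 0 OR 0 = 0
n1 = n0 OR in4 OR in2 = 0 OR 0 OR 0 = 0
n2 = in3 OR n1 = 0 OR 0 = 0
n5 = n1 OR n0 = 0 OR 0 = 0
n7 = n5 OR n2 = 0 OR 0 = 0
n9 = in1 XOR in3 = 1 XOR 0 = 1
n10 = NOT in4 = NOT 0 = 1
n12 = n9 NAND n10 = 1 NAND 1 = 0
n13 = n5 NOR in1 = 0 NOR 1 = 0

n0 = 0; n7 = 0; n12 = 0; n13 = 0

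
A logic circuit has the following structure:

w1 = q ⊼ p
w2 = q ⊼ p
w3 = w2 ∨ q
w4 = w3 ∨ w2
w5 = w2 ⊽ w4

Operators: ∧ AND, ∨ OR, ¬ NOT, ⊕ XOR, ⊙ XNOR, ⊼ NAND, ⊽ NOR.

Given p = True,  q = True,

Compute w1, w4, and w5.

w1 = False  w4 = True  w5 = False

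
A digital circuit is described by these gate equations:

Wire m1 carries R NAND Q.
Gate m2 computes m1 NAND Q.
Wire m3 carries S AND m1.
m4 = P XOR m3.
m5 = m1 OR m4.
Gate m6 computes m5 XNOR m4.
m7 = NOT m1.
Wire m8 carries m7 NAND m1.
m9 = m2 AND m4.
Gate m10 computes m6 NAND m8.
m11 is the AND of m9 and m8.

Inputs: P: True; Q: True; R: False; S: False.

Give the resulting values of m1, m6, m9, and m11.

m1 = True, m6 = True, m9 = False, m11 = False

m1 = R NAND Q = False NAND True = True
m2 = m1 NAND Q = True NAND True = False
m3 = S AND m1 = False AND True = False
m4 = P XOR m3 = True XOR False = True
m5 = m1 OR m4 = True OR True = True
m6 = m5 XNOR m4 = True XNOR True = True
m7 = NOT m1 = NOT True = False
m8 = m7 NAND m1 = False NAND True = True
m9 = m2 AND m4 = False AND True = False
m11 = m9 AND m8 = False AND True = False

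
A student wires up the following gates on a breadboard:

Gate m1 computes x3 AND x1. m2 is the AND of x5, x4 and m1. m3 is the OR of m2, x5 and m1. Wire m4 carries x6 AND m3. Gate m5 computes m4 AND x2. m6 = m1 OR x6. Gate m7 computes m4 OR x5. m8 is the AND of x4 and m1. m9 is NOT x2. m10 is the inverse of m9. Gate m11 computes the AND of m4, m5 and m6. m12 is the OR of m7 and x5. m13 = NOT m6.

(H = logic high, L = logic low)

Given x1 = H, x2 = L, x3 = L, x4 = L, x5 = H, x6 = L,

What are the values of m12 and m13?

m12 = H  m13 = H

m1 = x3 AND x1 = L AND H = L
m2 = x5 AND x4 AND m1 = H AND L AND L = L
m3 = m2 OR x5 OR m1 = L OR H OR L = H
m4 = x6 AND m3 = L AND H = L
m6 = m1 OR x6 = L OR L = L
m7 = m4 OR x5 = L OR H = H
m12 = m7 OR x5 = H OR H = H
m13 = NOT m6 = NOT L = H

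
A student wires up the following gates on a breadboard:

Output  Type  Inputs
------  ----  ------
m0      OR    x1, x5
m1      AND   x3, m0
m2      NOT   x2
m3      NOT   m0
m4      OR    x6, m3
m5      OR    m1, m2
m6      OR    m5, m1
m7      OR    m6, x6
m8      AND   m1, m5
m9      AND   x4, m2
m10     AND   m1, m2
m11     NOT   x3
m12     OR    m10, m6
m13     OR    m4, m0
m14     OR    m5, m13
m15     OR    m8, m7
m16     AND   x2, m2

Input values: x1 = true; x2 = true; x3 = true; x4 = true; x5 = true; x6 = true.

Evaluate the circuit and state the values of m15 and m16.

m15 = true  m16 = false

m0 = x1 OR x5 = true OR true = true
m1 = x3 AND m0 = true AND true = true
m2 = NOT x2 = NOT true = false
m5 = m1 OR m2 = true OR false = true
m6 = m5 OR m1 = true OR true = true
m7 = m6 OR x6 = true OR true = true
m8 = m1 AND m5 = true AND true = true
m15 = m8 OR m7 = true OR true = true
m16 = x2 AND m2 = true AND false = false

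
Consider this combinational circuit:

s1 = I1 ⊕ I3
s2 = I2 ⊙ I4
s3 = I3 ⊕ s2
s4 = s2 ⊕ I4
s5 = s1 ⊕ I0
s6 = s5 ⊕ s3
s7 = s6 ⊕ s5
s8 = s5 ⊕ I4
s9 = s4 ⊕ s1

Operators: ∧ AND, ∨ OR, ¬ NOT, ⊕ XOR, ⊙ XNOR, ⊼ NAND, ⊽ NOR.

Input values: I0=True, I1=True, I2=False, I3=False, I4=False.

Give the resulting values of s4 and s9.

s4 = True, s9 = False

s1 = I1 XOR I3 = True XOR False = True
s2 = I2 XNOR I4 = False XNOR False = True
s4 = s2 XOR I4 = True XOR False = True
s9 = s4 XOR s1 = True XOR True = False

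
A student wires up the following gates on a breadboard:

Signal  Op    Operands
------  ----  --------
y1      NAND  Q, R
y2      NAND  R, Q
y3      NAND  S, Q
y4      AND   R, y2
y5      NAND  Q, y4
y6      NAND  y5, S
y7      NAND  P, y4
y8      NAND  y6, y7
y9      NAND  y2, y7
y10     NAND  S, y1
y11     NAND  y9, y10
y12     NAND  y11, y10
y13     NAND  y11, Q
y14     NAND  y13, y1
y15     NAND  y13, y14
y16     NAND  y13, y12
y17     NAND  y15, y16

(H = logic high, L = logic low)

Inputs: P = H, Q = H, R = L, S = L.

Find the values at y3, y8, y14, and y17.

y3 = H  y8 = L  y14 = H  y17 = L

y1 = Q NAND R = H NAND L = H
y2 = R NAND Q = L NAND H = H
y3 = S NAND Q = L NAND H = H
y4 = R AND y2 = L AND H = L
y5 = Q NAND y4 = H NAND L = H
y6 = y5 NAND S = H NAND L = H
y7 = P NAND y4 = H NAND L = H
y8 = y6 NAND y7 = H NAND H = L
y9 = y2 NAND y7 = H NAND H = L
y10 = S NAND y1 = L NAND H = H
y11 = y9 NAND y10 = L NAND H = H
y12 = y11 NAND y10 = H NAND H = L
y13 = y11 NAND Q = H NAND H = L
y14 = y13 NAND y1 = L NAND H = H
y15 = y13 NAND y14 = L NAND H = H
y16 = y13 NAND y12 = L NAND L = H
y17 = y15 NAND y16 = H NAND H = L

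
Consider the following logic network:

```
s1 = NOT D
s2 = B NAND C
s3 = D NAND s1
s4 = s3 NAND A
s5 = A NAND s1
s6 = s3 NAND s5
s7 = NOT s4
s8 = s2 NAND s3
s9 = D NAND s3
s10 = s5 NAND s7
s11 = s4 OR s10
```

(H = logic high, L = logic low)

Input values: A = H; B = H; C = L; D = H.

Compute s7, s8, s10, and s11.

s1 = NOT D = NOT H = L
s2 = B NAND C = H NAND L = H
s3 = D NAND s1 = H NAND L = H
s4 = s3 NAND A = H NAND H = L
s5 = A NAND s1 = H NAND L = H
s7 = NOT s4 = NOT L = H
s8 = s2 NAND s3 = H NAND H = L
s10 = s5 NAND s7 = H NAND H = L
s11 = s4 OR s10 = L OR L = L

s7 = H  s8 = L  s10 = L  s11 = L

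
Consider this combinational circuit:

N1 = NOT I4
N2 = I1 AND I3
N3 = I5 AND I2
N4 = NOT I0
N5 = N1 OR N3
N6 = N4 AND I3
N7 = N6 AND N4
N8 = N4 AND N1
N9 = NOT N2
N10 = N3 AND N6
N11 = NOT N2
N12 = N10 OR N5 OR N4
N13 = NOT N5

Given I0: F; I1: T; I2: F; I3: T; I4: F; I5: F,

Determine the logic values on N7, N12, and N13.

N7 = T  N12 = T  N13 = F

N1 = NOT I4 = NOT F = T
N3 = I5 AND I2 = F AND F = F
N4 = NOT I0 = NOT F = T
N5 = N1 OR N3 = T OR F = T
N6 = N4 AND I3 = T AND T = T
N7 = N6 AND N4 = T AND T = T
N10 = N3 AND N6 = F AND T = F
N12 = N10 OR N5 OR N4 = F OR T OR T = T
N13 = NOT N5 = NOT T = F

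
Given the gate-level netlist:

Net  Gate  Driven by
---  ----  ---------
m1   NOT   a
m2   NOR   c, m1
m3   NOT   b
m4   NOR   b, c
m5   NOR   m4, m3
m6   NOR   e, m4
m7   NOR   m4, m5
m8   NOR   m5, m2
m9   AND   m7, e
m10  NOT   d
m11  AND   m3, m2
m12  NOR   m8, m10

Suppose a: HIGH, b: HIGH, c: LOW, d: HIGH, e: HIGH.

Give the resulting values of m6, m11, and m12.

m1 = NOT a = NOT HIGH = LOW
m2 = c NOR m1 = LOW NOR LOW = HIGH
m3 = NOT b = NOT HIGH = LOW
m4 = b NOR c = HIGH NOR LOW = LOW
m5 = m4 NOR m3 = LOW NOR LOW = HIGH
m6 = e NOR m4 = HIGH NOR LOW = LOW
m8 = m5 NOR m2 = HIGH NOR HIGH = LOW
m10 = NOT d = NOT HIGH = LOW
m11 = m3 AND m2 = LOW AND HIGH = LOW
m12 = m8 NOR m10 = LOW NOR LOW = HIGH

m6 = LOW, m11 = LOW, m12 = HIGH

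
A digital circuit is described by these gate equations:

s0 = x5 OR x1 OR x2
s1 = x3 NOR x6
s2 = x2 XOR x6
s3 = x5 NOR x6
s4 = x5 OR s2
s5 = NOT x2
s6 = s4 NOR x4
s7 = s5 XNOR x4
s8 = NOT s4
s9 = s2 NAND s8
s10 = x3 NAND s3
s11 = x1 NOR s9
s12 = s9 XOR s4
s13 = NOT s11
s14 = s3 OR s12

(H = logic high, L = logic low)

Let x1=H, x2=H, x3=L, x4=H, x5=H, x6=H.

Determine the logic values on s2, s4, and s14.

s2 = L, s4 = H, s14 = L

s2 = x2 XOR x6 = H XOR H = L
s3 = x5 NOR x6 = H NOR H = L
s4 = x5 OR s2 = H OR L = H
s8 = NOT s4 = NOT H = L
s9 = s2 NAND s8 = L NAND L = H
s12 = s9 XOR s4 = H XOR H = L
s14 = s3 OR s12 = L OR L = L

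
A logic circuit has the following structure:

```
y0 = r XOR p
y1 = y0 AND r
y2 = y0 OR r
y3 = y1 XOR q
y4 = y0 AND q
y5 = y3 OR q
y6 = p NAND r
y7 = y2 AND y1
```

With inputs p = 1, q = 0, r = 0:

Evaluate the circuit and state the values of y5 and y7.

y5 = 0; y7 = 0

y0 = r XOR p = 0 XOR 1 = 1
y1 = y0 AND r = 1 AND 0 = 0
y2 = y0 OR r = 1 OR 0 = 1
y3 = y1 XOR q = 0 XOR 0 = 0
y5 = y3 OR q = 0 OR 0 = 0
y7 = y2 AND y1 = 1 AND 0 = 0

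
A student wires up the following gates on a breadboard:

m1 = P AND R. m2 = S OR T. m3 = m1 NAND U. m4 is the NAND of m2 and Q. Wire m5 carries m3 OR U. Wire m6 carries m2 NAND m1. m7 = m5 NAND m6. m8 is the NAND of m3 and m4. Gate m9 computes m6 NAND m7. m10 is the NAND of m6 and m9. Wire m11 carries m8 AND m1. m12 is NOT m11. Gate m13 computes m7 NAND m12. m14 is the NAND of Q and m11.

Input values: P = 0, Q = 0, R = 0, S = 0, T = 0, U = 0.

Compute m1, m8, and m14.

m1 = 0; m8 = 0; m14 = 1

m1 = P AND R = 0 AND 0 = 0
m2 = S OR T = 0 OR 0 = 0
m3 = m1 NAND U = 0 NAND 0 = 1
m4 = m2 NAND Q = 0 NAND 0 = 1
m8 = m3 NAND m4 = 1 NAND 1 = 0
m11 = m8 AND m1 = 0 AND 0 = 0
m14 = Q NAND m11 = 0 NAND 0 = 1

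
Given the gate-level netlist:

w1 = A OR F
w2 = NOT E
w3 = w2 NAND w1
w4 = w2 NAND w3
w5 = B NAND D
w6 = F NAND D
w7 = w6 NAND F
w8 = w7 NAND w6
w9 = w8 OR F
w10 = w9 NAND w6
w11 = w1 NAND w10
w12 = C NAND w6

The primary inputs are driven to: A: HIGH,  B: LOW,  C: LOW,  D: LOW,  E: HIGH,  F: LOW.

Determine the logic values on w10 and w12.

w10 = HIGH; w12 = HIGH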